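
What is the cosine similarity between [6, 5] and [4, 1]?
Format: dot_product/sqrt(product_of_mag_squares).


dot = 29. |a|^2 = 61, |b|^2 = 17. cos = 29/sqrt(1037).

29/sqrt(1037)


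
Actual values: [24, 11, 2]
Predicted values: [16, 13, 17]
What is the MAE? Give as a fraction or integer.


MAE = (1/3) * (|24-16|=8 + |11-13|=2 + |2-17|=15). Sum = 25. MAE = 25/3.

25/3


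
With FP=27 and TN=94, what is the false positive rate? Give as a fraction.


FPR = FP / (FP + TN) = 27 / 121 = 27/121.

27/121


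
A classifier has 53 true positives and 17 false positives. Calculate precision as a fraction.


Precision = TP / (TP + FP) = 53 / 70 = 53/70.

53/70


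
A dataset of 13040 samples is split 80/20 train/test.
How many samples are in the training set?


Test set = 13040 * 20% = 2608. Training set = 13040 - 2608 = 10432.

10432


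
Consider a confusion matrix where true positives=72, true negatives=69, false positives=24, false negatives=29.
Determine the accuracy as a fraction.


Accuracy = (TP + TN) / (TP + TN + FP + FN) = (72 + 69) / 194 = 141/194.

141/194


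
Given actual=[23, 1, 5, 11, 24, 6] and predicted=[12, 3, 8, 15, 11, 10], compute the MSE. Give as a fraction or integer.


MSE = (1/6) * ((23-12)^2=121 + (1-3)^2=4 + (5-8)^2=9 + (11-15)^2=16 + (24-11)^2=169 + (6-10)^2=16). Sum = 335. MSE = 335/6.

335/6


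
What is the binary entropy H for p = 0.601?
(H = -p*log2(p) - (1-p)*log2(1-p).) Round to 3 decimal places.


H = -0.601*log2(0.601) - 0.399*log2(0.399) = 0.970.

0.970


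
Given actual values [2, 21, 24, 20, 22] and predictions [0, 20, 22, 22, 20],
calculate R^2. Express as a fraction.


Mean(y) = 89/5. SS_res = 17. SS_tot = 1604/5. R^2 = 1 - 17/(1604/5) = 1519/1604.

1519/1604


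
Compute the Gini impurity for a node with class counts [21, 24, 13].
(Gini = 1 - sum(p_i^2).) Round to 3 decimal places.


Total = 58. Proportions: 21/58, 24/58, 13/58. sum(p_i^2) = 0.3526. Gini = 1 - 0.3526 = 0.6474, which rounds to 0.647.

0.647


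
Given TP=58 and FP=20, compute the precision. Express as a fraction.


Precision = TP / (TP + FP) = 58 / 78 = 29/39.

29/39


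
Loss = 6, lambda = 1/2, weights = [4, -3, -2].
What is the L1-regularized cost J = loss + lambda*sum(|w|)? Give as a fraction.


L1 norm = sum(|w|) = 9. J = 6 + 1/2 * 9 = 21/2.

21/2


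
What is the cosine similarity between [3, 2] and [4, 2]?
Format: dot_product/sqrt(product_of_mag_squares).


dot = 16. |a|^2 = 13, |b|^2 = 20. cos = 16/sqrt(260).

16/sqrt(260)


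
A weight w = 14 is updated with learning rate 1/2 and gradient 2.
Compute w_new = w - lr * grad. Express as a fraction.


w_new = 14 - 1/2 * 2 = 14 - 1 = 13.

13


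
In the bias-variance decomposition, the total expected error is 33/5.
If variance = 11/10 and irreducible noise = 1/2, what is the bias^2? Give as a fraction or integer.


Total error = bias^2 + variance + irreducible noise. So bias^2 = 33/5 - 11/10 - 1/2 = 5.

5


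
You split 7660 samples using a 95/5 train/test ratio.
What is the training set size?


Test set = 7660 * 5% = 383. Training set = 7660 - 383 = 7277.

7277


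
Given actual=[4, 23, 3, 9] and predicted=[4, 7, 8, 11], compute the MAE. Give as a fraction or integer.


MAE = (1/4) * (|4-4|=0 + |23-7|=16 + |3-8|=5 + |9-11|=2). Sum = 23. MAE = 23/4.

23/4


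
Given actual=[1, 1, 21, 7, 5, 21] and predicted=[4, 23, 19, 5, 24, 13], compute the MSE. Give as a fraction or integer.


MSE = (1/6) * ((1-4)^2=9 + (1-23)^2=484 + (21-19)^2=4 + (7-5)^2=4 + (5-24)^2=361 + (21-13)^2=64). Sum = 926. MSE = 463/3.

463/3


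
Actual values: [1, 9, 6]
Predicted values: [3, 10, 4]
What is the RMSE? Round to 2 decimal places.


MSE = 3.0000. RMSE = sqrt(3.0000) = 1.73.

1.73


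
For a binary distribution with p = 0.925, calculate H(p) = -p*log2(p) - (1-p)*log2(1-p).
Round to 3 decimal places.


H = -0.925*log2(0.925) - 0.075*log2(0.075) = 0.384.

0.384


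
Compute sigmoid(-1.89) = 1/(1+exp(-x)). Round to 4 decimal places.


sigma(-1.89) = 1/(1+e^(1.89)) = 1/(1+6.619369) = 1/7.619369 = 0.1312.

0.1312


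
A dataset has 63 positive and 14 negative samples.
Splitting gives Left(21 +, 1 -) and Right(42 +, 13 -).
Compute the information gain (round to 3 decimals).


H(parent) = 0.6840. H(left) = 0.2668, H(right) = 0.7889. Weighted = (22/77)*0.2668 + (55/77)*0.7889 = 0.6397. IG = 0.6840 - 0.6397 = 0.0443, which rounds to 0.044.

0.044


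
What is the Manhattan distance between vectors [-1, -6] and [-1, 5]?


d = sum of absolute differences: |-1--1|=0 + |-6-5|=11 = 11.

11


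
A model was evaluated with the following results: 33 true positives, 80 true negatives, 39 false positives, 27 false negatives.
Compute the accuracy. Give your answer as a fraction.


Accuracy = (TP + TN) / (TP + TN + FP + FN) = (33 + 80) / 179 = 113/179.

113/179


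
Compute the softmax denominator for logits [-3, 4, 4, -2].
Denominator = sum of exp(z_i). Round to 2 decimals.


Denom = e^-3=0.0498 + e^4=54.5982 + e^4=54.5982 + e^-2=0.1353. Sum = 109.3815, which rounds to 109.38.

109.38


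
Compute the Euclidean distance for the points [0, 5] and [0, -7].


d = sqrt(sum of squared differences). (0-0)^2=0, (5--7)^2=144. Sum = 144.

12


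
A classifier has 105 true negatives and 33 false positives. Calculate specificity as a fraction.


Specificity = TN / (TN + FP) = 105 / 138 = 35/46.

35/46


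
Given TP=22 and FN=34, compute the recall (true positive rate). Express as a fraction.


Recall = TP / (TP + FN) = 22 / 56 = 11/28.

11/28


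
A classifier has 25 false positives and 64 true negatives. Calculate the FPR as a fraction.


FPR = FP / (FP + TN) = 25 / 89 = 25/89.

25/89


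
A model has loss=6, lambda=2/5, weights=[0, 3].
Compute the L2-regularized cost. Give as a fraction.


L2 sq norm = sum(w^2) = 9. J = 6 + 2/5 * 9 = 48/5.

48/5


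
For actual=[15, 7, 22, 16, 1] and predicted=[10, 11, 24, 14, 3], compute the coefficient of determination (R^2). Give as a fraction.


Mean(y) = 61/5. SS_res = 53. SS_tot = 1354/5. R^2 = 1 - 53/(1354/5) = 1089/1354.

1089/1354


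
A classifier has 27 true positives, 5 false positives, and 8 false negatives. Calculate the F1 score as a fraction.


Precision = 27/32 = 27/32. Recall = 27/35 = 27/35. F1 = 2*P*R/(P+R) = 54/67.

54/67


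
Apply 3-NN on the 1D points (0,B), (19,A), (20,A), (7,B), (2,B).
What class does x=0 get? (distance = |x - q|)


Distances: |0-0|=0, |19-0|=19, |20-0|=20, |7-0|=7, |2-0|=2. 3 nearest: (0,B), (2,B), (7,B). Counts: {'B': 3}. Majority class: B.

B


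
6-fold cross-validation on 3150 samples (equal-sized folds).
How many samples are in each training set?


Each validation fold has 3150/6 = 525 samples. Training set = 3150 - 525 = 2625.

2625


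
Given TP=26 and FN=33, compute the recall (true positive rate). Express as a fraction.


Recall = TP / (TP + FN) = 26 / 59 = 26/59.

26/59


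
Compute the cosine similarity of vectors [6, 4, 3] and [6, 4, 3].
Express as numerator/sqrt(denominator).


dot = 61. |a|^2 = 61, |b|^2 = 61. cos = 61/sqrt(3721).

61/sqrt(3721)


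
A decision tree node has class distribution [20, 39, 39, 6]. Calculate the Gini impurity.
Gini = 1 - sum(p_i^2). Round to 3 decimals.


Total = 104. Proportions: 20/104, 39/104, 39/104, 6/104. sum(p_i^2) = 0.3216. Gini = 1 - 0.3216 = 0.6784, which rounds to 0.678.

0.678


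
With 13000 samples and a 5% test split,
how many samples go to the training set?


Test set = 13000 * 5% = 650. Training set = 13000 - 650 = 12350.

12350


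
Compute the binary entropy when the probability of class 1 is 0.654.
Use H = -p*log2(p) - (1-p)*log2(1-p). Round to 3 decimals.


H = -0.654*log2(0.654) - 0.346*log2(0.346) = 0.930.

0.930


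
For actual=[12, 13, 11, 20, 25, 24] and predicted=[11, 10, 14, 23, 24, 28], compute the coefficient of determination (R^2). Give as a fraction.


Mean(y) = 35/2. SS_res = 45. SS_tot = 395/2. R^2 = 1 - 45/(395/2) = 61/79.

61/79


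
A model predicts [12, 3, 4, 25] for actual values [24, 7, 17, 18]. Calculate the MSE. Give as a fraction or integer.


MSE = (1/4) * ((24-12)^2=144 + (7-3)^2=16 + (17-4)^2=169 + (18-25)^2=49). Sum = 378. MSE = 189/2.

189/2


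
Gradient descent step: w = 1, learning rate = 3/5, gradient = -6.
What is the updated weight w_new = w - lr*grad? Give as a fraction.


w_new = 1 - 3/5 * -6 = 1 - -18/5 = 23/5.

23/5


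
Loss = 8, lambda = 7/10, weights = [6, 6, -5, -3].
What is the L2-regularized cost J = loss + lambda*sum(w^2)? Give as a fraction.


L2 sq norm = sum(w^2) = 106. J = 8 + 7/10 * 106 = 411/5.

411/5


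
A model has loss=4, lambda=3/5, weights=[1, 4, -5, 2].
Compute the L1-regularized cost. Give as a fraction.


L1 norm = sum(|w|) = 12. J = 4 + 3/5 * 12 = 56/5.

56/5


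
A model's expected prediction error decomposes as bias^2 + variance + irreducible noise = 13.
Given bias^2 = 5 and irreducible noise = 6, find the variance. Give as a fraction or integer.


Total error = bias^2 + variance + irreducible noise. So variance = 13 - 5 - 6 = 2.

2


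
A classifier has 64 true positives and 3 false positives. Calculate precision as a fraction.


Precision = TP / (TP + FP) = 64 / 67 = 64/67.

64/67


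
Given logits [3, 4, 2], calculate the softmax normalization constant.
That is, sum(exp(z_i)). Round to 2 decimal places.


Denom = e^3=20.0855 + e^4=54.5982 + e^2=7.3891. Sum = 82.0728, which rounds to 82.07.

82.07


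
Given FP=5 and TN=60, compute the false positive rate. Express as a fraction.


FPR = FP / (FP + TN) = 5 / 65 = 1/13.

1/13


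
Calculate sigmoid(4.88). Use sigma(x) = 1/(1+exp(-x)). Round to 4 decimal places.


sigma(4.88) = 1/(1+e^(-4.88)) = 1/(1+0.007597) = 1/1.007597 = 0.9925.

0.9925


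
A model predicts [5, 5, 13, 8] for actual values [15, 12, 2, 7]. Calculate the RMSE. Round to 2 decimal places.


MSE = 67.7500. RMSE = sqrt(67.7500) = 8.23.

8.23


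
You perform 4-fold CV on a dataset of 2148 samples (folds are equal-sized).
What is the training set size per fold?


Each validation fold has 2148/4 = 537 samples. Training set = 2148 - 537 = 1611.

1611


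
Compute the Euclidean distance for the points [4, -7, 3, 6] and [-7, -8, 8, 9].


d = sqrt(sum of squared differences). (4--7)^2=121, (-7--8)^2=1, (3-8)^2=25, (6-9)^2=9. Sum = 156.

sqrt(156)


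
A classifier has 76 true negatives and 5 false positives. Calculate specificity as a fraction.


Specificity = TN / (TN + FP) = 76 / 81 = 76/81.

76/81


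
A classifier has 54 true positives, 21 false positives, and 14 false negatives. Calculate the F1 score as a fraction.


Precision = 54/75 = 18/25. Recall = 54/68 = 27/34. F1 = 2*P*R/(P+R) = 108/143.

108/143


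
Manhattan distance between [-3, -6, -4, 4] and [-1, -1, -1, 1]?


d = sum of absolute differences: |-3--1|=2 + |-6--1|=5 + |-4--1|=3 + |4-1|=3 = 13.

13


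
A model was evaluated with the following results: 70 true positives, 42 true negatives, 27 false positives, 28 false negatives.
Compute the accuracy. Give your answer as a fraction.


Accuracy = (TP + TN) / (TP + TN + FP + FN) = (70 + 42) / 167 = 112/167.

112/167


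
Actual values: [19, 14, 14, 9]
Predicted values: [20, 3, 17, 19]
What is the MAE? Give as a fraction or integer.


MAE = (1/4) * (|19-20|=1 + |14-3|=11 + |14-17|=3 + |9-19|=10). Sum = 25. MAE = 25/4.

25/4


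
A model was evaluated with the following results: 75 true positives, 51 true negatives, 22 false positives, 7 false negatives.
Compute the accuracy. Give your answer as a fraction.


Accuracy = (TP + TN) / (TP + TN + FP + FN) = (75 + 51) / 155 = 126/155.

126/155


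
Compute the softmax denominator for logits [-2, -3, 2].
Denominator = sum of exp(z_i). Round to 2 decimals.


Denom = e^-2=0.1353 + e^-3=0.0498 + e^2=7.3891. Sum = 7.5742, which rounds to 7.57.

7.57


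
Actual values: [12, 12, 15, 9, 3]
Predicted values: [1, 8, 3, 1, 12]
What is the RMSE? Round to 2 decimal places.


MSE = 85.2000. RMSE = sqrt(85.2000) = 9.23.

9.23


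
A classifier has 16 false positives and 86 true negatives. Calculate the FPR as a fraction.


FPR = FP / (FP + TN) = 16 / 102 = 8/51.

8/51


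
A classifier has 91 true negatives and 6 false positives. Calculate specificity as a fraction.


Specificity = TN / (TN + FP) = 91 / 97 = 91/97.

91/97


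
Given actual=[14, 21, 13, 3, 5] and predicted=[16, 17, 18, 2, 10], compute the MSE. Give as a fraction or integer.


MSE = (1/5) * ((14-16)^2=4 + (21-17)^2=16 + (13-18)^2=25 + (3-2)^2=1 + (5-10)^2=25). Sum = 71. MSE = 71/5.

71/5


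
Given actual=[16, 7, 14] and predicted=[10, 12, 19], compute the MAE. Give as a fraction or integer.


MAE = (1/3) * (|16-10|=6 + |7-12|=5 + |14-19|=5). Sum = 16. MAE = 16/3.

16/3


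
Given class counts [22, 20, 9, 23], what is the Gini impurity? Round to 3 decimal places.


Total = 74. Proportions: 22/74, 20/74, 9/74, 23/74. sum(p_i^2) = 0.2728. Gini = 1 - 0.2728 = 0.7272, which rounds to 0.727.

0.727


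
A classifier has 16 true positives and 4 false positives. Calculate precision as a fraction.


Precision = TP / (TP + FP) = 16 / 20 = 4/5.

4/5


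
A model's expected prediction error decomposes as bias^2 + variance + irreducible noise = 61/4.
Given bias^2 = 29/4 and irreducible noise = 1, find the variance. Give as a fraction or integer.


Total error = bias^2 + variance + irreducible noise. So variance = 61/4 - 29/4 - 1 = 7.

7


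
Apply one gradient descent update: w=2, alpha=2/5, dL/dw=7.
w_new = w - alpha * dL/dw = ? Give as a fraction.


w_new = 2 - 2/5 * 7 = 2 - 14/5 = -4/5.

-4/5


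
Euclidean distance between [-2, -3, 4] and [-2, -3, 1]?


d = sqrt(sum of squared differences). (-2--2)^2=0, (-3--3)^2=0, (4-1)^2=9. Sum = 9.

3


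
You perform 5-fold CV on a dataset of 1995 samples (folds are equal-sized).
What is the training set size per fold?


Each validation fold has 1995/5 = 399 samples. Training set = 1995 - 399 = 1596.

1596


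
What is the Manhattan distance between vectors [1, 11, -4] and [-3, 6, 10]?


d = sum of absolute differences: |1--3|=4 + |11-6|=5 + |-4-10|=14 = 23.

23


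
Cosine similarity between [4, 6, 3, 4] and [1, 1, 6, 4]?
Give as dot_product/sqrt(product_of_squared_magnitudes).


dot = 44. |a|^2 = 77, |b|^2 = 54. cos = 44/sqrt(4158).

44/sqrt(4158)


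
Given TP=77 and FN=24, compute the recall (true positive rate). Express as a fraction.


Recall = TP / (TP + FN) = 77 / 101 = 77/101.

77/101


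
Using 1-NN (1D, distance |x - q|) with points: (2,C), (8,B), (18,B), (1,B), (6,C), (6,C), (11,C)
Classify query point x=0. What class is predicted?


Distances: |2-0|=2, |8-0|=8, |18-0|=18, |1-0|=1, |6-0|=6, |6-0|=6, |11-0|=11. 1 nearest: (1,B). Counts: {'B': 1}. Majority class: B.

B


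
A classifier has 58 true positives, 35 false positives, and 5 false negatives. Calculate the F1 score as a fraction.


Precision = 58/93 = 58/93. Recall = 58/63 = 58/63. F1 = 2*P*R/(P+R) = 29/39.

29/39


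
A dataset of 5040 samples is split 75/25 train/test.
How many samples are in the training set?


Test set = 5040 * 25% = 1260. Training set = 5040 - 1260 = 3780.

3780


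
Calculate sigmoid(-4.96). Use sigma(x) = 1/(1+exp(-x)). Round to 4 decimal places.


sigma(-4.96) = 1/(1+e^(4.96)) = 1/(1+142.593796) = 1/143.593796 = 0.0070.

0.0070


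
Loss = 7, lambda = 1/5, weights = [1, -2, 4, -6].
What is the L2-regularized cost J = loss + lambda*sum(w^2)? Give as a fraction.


L2 sq norm = sum(w^2) = 57. J = 7 + 1/5 * 57 = 92/5.

92/5


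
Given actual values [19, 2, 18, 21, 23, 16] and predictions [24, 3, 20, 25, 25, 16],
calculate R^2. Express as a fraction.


Mean(y) = 33/2. SS_res = 50. SS_tot = 563/2. R^2 = 1 - 50/(563/2) = 463/563.

463/563


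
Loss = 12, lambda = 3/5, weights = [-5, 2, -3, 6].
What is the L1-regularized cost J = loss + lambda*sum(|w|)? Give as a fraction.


L1 norm = sum(|w|) = 16. J = 12 + 3/5 * 16 = 108/5.

108/5


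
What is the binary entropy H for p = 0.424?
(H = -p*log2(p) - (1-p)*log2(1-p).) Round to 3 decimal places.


H = -0.424*log2(0.424) - 0.576*log2(0.576) = 0.983.

0.983


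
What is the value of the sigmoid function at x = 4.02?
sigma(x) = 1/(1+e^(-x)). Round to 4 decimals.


sigma(4.02) = 1/(1+e^(-4.02)) = 1/(1+0.017953) = 1/1.017953 = 0.9824.

0.9824


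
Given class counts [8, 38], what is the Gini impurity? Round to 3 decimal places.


Total = 46. Proportions: 8/46, 38/46. sum(p_i^2) = 0.7127. Gini = 1 - 0.7127 = 0.2873, which rounds to 0.287.

0.287


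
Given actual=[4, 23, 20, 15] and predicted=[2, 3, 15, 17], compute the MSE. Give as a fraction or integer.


MSE = (1/4) * ((4-2)^2=4 + (23-3)^2=400 + (20-15)^2=25 + (15-17)^2=4). Sum = 433. MSE = 433/4.

433/4


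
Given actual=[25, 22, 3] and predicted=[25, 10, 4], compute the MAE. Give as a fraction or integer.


MAE = (1/3) * (|25-25|=0 + |22-10|=12 + |3-4|=1). Sum = 13. MAE = 13/3.

13/3


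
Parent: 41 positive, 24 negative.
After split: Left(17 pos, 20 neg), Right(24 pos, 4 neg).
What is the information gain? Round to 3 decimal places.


H(parent) = 0.9501. H(left) = 0.9953, H(right) = 0.5917. Weighted = (37/65)*0.9953 + (28/65)*0.5917 = 0.8214. IG = 0.9501 - 0.8214 = 0.1287, which rounds to 0.129.

0.129


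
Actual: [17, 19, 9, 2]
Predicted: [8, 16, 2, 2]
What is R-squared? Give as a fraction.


Mean(y) = 47/4. SS_res = 139. SS_tot = 731/4. R^2 = 1 - 139/(731/4) = 175/731.

175/731


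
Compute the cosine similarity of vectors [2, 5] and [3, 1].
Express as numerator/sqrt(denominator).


dot = 11. |a|^2 = 29, |b|^2 = 10. cos = 11/sqrt(290).

11/sqrt(290)


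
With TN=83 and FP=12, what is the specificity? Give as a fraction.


Specificity = TN / (TN + FP) = 83 / 95 = 83/95.

83/95


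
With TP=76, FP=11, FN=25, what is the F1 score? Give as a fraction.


Precision = 76/87 = 76/87. Recall = 76/101 = 76/101. F1 = 2*P*R/(P+R) = 38/47.

38/47


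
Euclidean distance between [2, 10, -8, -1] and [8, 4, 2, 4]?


d = sqrt(sum of squared differences). (2-8)^2=36, (10-4)^2=36, (-8-2)^2=100, (-1-4)^2=25. Sum = 197.

sqrt(197)


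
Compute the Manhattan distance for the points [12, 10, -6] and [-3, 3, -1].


d = sum of absolute differences: |12--3|=15 + |10-3|=7 + |-6--1|=5 = 27.

27


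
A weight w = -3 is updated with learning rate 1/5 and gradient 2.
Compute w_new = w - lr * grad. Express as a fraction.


w_new = -3 - 1/5 * 2 = -3 - 2/5 = -17/5.

-17/5


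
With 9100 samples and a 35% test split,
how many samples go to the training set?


Test set = 9100 * 35% = 3185. Training set = 9100 - 3185 = 5915.

5915


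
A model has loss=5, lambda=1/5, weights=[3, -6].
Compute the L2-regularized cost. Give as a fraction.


L2 sq norm = sum(w^2) = 45. J = 5 + 1/5 * 45 = 14.

14


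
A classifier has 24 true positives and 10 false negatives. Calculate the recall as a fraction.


Recall = TP / (TP + FN) = 24 / 34 = 12/17.

12/17


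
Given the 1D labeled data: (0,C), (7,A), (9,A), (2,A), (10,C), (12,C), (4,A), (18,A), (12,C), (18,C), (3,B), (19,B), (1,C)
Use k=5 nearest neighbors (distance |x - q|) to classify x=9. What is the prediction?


Distances: |0-9|=9, |7-9|=2, |9-9|=0, |2-9|=7, |10-9|=1, |12-9|=3, |4-9|=5, |18-9|=9, |12-9|=3, |18-9|=9, |3-9|=6, |19-9|=10, |1-9|=8. 5 nearest: (9,A), (10,C), (7,A), (12,C), (12,C). Counts: {'A': 2, 'C': 3}. Majority class: C.

C


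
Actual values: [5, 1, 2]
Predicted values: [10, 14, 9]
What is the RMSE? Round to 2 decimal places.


MSE = 81.0000. RMSE = sqrt(81.0000) = 9.00.

9.00


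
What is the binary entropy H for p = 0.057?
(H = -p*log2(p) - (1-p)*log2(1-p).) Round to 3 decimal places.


H = -0.057*log2(0.057) - 0.943*log2(0.943) = 0.315.

0.315


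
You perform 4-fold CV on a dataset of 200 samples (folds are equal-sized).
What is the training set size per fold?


Each validation fold has 200/4 = 50 samples. Training set = 200 - 50 = 150.

150


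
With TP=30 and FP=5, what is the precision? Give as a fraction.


Precision = TP / (TP + FP) = 30 / 35 = 6/7.

6/7


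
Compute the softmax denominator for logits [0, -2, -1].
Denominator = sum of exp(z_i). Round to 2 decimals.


Denom = e^0=1.0000 + e^-2=0.1353 + e^-1=0.3679. Sum = 1.5032, which rounds to 1.50.

1.50


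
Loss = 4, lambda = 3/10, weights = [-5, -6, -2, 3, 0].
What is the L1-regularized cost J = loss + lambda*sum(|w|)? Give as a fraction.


L1 norm = sum(|w|) = 16. J = 4 + 3/10 * 16 = 44/5.

44/5


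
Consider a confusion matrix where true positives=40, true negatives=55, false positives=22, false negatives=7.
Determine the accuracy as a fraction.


Accuracy = (TP + TN) / (TP + TN + FP + FN) = (40 + 55) / 124 = 95/124.

95/124


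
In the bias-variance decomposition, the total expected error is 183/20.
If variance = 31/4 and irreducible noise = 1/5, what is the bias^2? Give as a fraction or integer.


Total error = bias^2 + variance + irreducible noise. So bias^2 = 183/20 - 31/4 - 1/5 = 6/5.

6/5


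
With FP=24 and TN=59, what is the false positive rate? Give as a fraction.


FPR = FP / (FP + TN) = 24 / 83 = 24/83.

24/83


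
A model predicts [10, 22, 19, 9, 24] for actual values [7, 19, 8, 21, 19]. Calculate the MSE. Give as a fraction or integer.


MSE = (1/5) * ((7-10)^2=9 + (19-22)^2=9 + (8-19)^2=121 + (21-9)^2=144 + (19-24)^2=25). Sum = 308. MSE = 308/5.

308/5


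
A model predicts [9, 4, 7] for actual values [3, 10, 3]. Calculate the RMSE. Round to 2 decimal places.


MSE = 29.3333. RMSE = sqrt(29.3333) = 5.42.

5.42


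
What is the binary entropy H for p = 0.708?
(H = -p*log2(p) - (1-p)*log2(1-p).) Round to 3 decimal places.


H = -0.708*log2(0.708) - 0.292*log2(0.292) = 0.871.

0.871


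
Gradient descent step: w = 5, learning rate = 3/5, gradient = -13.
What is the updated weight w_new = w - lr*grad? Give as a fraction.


w_new = 5 - 3/5 * -13 = 5 - -39/5 = 64/5.

64/5


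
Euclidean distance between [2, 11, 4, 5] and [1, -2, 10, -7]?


d = sqrt(sum of squared differences). (2-1)^2=1, (11--2)^2=169, (4-10)^2=36, (5--7)^2=144. Sum = 350.

sqrt(350)


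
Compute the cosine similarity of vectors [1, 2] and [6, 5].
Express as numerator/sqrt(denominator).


dot = 16. |a|^2 = 5, |b|^2 = 61. cos = 16/sqrt(305).

16/sqrt(305)


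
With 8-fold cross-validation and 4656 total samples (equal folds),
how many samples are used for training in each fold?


Each validation fold has 4656/8 = 582 samples. Training set = 4656 - 582 = 4074.

4074


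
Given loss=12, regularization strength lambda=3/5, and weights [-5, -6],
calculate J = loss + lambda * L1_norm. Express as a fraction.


L1 norm = sum(|w|) = 11. J = 12 + 3/5 * 11 = 93/5.

93/5


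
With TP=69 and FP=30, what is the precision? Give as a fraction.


Precision = TP / (TP + FP) = 69 / 99 = 23/33.

23/33


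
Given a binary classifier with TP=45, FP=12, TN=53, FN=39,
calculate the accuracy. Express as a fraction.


Accuracy = (TP + TN) / (TP + TN + FP + FN) = (45 + 53) / 149 = 98/149.

98/149


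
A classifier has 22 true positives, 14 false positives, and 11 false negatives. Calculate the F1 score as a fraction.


Precision = 22/36 = 11/18. Recall = 22/33 = 2/3. F1 = 2*P*R/(P+R) = 44/69.

44/69


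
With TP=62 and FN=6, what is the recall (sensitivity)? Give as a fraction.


Recall = TP / (TP + FN) = 62 / 68 = 31/34.

31/34


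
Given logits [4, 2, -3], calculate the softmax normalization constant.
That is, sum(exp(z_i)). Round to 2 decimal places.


Denom = e^4=54.5982 + e^2=7.3891 + e^-3=0.0498. Sum = 62.0371, which rounds to 62.04.

62.04


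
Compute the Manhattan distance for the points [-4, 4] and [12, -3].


d = sum of absolute differences: |-4-12|=16 + |4--3|=7 = 23.

23


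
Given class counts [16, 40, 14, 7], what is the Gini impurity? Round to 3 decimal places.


Total = 77. Proportions: 16/77, 40/77, 14/77, 7/77. sum(p_i^2) = 0.3544. Gini = 1 - 0.3544 = 0.6456, which rounds to 0.646.

0.646


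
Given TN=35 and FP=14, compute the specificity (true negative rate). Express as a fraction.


Specificity = TN / (TN + FP) = 35 / 49 = 5/7.

5/7


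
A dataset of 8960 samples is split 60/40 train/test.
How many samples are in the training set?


Test set = 8960 * 40% = 3584. Training set = 8960 - 3584 = 5376.

5376


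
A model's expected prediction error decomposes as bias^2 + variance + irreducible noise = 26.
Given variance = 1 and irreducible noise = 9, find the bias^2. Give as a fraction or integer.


Total error = bias^2 + variance + irreducible noise. So bias^2 = 26 - 1 - 9 = 16.

16


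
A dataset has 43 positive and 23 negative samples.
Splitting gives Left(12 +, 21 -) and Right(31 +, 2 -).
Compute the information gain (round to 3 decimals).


H(parent) = 0.9327. H(left) = 0.9457, H(right) = 0.3298. Weighted = (33/66)*0.9457 + (33/66)*0.3298 = 0.6378. IG = 0.9327 - 0.6378 = 0.2949, which rounds to 0.295.

0.295


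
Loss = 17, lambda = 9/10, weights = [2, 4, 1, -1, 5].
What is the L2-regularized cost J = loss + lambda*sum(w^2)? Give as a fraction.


L2 sq norm = sum(w^2) = 47. J = 17 + 9/10 * 47 = 593/10.

593/10


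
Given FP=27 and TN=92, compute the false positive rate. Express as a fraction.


FPR = FP / (FP + TN) = 27 / 119 = 27/119.

27/119


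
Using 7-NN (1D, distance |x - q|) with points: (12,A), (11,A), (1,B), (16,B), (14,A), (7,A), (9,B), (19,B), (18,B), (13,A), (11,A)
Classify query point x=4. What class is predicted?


Distances: |12-4|=8, |11-4|=7, |1-4|=3, |16-4|=12, |14-4|=10, |7-4|=3, |9-4|=5, |19-4|=15, |18-4|=14, |13-4|=9, |11-4|=7. 7 nearest: (7,A), (1,B), (9,B), (11,A), (11,A), (12,A), (13,A). Counts: {'A': 5, 'B': 2}. Majority class: A.

A


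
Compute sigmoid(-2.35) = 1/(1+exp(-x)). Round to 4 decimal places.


sigma(-2.35) = 1/(1+e^(2.35)) = 1/(1+10.485570) = 1/11.485570 = 0.0871.

0.0871


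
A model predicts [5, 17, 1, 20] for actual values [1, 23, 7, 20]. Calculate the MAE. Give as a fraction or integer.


MAE = (1/4) * (|1-5|=4 + |23-17|=6 + |7-1|=6 + |20-20|=0). Sum = 16. MAE = 4.

4


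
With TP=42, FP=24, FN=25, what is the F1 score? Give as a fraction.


Precision = 42/66 = 7/11. Recall = 42/67 = 42/67. F1 = 2*P*R/(P+R) = 12/19.

12/19


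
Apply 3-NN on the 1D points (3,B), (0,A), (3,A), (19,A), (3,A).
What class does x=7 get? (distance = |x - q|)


Distances: |3-7|=4, |0-7|=7, |3-7|=4, |19-7|=12, |3-7|=4. 3 nearest: (3,A), (3,A), (3,B). Counts: {'A': 2, 'B': 1}. Majority class: A.

A


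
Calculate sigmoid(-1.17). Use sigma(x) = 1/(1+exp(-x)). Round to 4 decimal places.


sigma(-1.17) = 1/(1+e^(1.17)) = 1/(1+3.221993) = 1/4.221993 = 0.2369.

0.2369


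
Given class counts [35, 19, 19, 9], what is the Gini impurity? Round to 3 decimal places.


Total = 82. Proportions: 35/82, 19/82, 19/82, 9/82. sum(p_i^2) = 0.3016. Gini = 1 - 0.3016 = 0.6984, which rounds to 0.698.

0.698


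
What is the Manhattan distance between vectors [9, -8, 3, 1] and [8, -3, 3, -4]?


d = sum of absolute differences: |9-8|=1 + |-8--3|=5 + |3-3|=0 + |1--4|=5 = 11.

11


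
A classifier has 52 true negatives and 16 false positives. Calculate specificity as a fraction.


Specificity = TN / (TN + FP) = 52 / 68 = 13/17.

13/17


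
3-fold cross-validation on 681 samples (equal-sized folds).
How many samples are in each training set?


Each validation fold has 681/3 = 227 samples. Training set = 681 - 227 = 454.

454


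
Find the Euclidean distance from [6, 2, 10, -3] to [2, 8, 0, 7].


d = sqrt(sum of squared differences). (6-2)^2=16, (2-8)^2=36, (10-0)^2=100, (-3-7)^2=100. Sum = 252.

sqrt(252)


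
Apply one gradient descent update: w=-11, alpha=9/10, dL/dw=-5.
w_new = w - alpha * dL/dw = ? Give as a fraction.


w_new = -11 - 9/10 * -5 = -11 - -9/2 = -13/2.

-13/2


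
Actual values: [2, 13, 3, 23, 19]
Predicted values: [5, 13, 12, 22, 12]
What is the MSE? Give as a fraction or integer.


MSE = (1/5) * ((2-5)^2=9 + (13-13)^2=0 + (3-12)^2=81 + (23-22)^2=1 + (19-12)^2=49). Sum = 140. MSE = 28.

28


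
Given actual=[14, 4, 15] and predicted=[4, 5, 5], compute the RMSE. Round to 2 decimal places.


MSE = 67.0000. RMSE = sqrt(67.0000) = 8.19.

8.19


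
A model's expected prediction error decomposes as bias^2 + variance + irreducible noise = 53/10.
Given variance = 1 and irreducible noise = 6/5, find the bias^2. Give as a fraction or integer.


Total error = bias^2 + variance + irreducible noise. So bias^2 = 53/10 - 1 - 6/5 = 31/10.

31/10


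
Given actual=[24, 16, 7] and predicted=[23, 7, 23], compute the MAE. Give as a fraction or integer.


MAE = (1/3) * (|24-23|=1 + |16-7|=9 + |7-23|=16). Sum = 26. MAE = 26/3.

26/3


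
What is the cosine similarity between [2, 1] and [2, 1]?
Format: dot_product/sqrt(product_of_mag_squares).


dot = 5. |a|^2 = 5, |b|^2 = 5. cos = 5/sqrt(25).

5/sqrt(25)


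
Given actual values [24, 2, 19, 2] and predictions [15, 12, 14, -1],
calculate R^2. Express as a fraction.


Mean(y) = 47/4. SS_res = 215. SS_tot = 1571/4. R^2 = 1 - 215/(1571/4) = 711/1571.

711/1571


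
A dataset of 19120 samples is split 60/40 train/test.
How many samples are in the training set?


Test set = 19120 * 40% = 7648. Training set = 19120 - 7648 = 11472.

11472


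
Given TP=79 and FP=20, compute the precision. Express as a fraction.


Precision = TP / (TP + FP) = 79 / 99 = 79/99.

79/99


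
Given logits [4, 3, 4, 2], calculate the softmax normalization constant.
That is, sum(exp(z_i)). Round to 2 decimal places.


Denom = e^4=54.5982 + e^3=20.0855 + e^4=54.5982 + e^2=7.3891. Sum = 136.6710, which rounds to 136.67.

136.67


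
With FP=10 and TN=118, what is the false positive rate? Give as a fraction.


FPR = FP / (FP + TN) = 10 / 128 = 5/64.

5/64


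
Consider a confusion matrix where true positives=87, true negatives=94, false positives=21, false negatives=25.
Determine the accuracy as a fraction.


Accuracy = (TP + TN) / (TP + TN + FP + FN) = (87 + 94) / 227 = 181/227.

181/227


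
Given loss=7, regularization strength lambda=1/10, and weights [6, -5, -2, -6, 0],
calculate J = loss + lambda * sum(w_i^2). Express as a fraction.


L2 sq norm = sum(w^2) = 101. J = 7 + 1/10 * 101 = 171/10.

171/10


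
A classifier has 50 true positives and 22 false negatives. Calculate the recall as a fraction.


Recall = TP / (TP + FN) = 50 / 72 = 25/36.

25/36


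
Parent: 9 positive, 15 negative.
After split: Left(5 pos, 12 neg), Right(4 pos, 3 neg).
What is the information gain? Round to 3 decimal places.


H(parent) = 0.9544. H(left) = 0.8740, H(right) = 0.9852. Weighted = (17/24)*0.8740 + (7/24)*0.9852 = 0.9064. IG = 0.9544 - 0.9064 = 0.0480, which rounds to 0.048.

0.048


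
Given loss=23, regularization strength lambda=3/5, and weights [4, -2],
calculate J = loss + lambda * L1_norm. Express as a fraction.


L1 norm = sum(|w|) = 6. J = 23 + 3/5 * 6 = 133/5.

133/5


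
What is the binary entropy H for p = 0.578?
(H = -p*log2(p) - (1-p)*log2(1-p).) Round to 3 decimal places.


H = -0.578*log2(0.578) - 0.422*log2(0.422) = 0.982.

0.982


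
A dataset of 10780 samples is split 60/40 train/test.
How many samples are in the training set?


Test set = 10780 * 40% = 4312. Training set = 10780 - 4312 = 6468.

6468


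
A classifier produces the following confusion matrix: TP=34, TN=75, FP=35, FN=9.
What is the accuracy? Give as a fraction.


Accuracy = (TP + TN) / (TP + TN + FP + FN) = (34 + 75) / 153 = 109/153.

109/153


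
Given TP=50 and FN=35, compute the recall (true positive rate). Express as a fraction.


Recall = TP / (TP + FN) = 50 / 85 = 10/17.

10/17


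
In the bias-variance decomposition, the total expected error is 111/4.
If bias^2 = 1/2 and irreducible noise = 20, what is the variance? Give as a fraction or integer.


Total error = bias^2 + variance + irreducible noise. So variance = 111/4 - 1/2 - 20 = 29/4.

29/4


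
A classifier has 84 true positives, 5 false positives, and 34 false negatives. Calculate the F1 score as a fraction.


Precision = 84/89 = 84/89. Recall = 84/118 = 42/59. F1 = 2*P*R/(P+R) = 56/69.

56/69


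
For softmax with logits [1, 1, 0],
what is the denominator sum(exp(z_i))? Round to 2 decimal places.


Denom = e^1=2.7183 + e^1=2.7183 + e^0=1.0000. Sum = 6.4366, which rounds to 6.44.

6.44


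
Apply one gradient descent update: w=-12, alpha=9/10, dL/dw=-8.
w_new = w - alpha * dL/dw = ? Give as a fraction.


w_new = -12 - 9/10 * -8 = -12 - -36/5 = -24/5.

-24/5


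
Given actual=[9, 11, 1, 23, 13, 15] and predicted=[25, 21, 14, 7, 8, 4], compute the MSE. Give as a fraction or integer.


MSE = (1/6) * ((9-25)^2=256 + (11-21)^2=100 + (1-14)^2=169 + (23-7)^2=256 + (13-8)^2=25 + (15-4)^2=121). Sum = 927. MSE = 309/2.

309/2


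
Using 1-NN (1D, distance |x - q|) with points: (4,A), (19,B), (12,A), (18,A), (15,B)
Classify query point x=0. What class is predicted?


Distances: |4-0|=4, |19-0|=19, |12-0|=12, |18-0|=18, |15-0|=15. 1 nearest: (4,A). Counts: {'A': 1}. Majority class: A.

A


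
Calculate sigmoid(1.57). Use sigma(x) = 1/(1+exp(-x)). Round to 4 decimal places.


sigma(1.57) = 1/(1+e^(-1.57)) = 1/(1+0.208045) = 1/1.208045 = 0.8278.

0.8278


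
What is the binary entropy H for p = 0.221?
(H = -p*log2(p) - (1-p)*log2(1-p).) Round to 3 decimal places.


H = -0.221*log2(0.221) - 0.779*log2(0.779) = 0.762.

0.762


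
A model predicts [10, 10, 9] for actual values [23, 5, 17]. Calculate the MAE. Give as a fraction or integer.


MAE = (1/3) * (|23-10|=13 + |5-10|=5 + |17-9|=8). Sum = 26. MAE = 26/3.

26/3


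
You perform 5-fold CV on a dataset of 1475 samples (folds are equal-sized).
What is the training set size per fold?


Each validation fold has 1475/5 = 295 samples. Training set = 1475 - 295 = 1180.

1180


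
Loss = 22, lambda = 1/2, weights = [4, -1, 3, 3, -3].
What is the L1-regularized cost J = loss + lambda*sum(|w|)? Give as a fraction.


L1 norm = sum(|w|) = 14. J = 22 + 1/2 * 14 = 29.

29


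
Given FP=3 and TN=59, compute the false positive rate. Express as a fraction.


FPR = FP / (FP + TN) = 3 / 62 = 3/62.

3/62


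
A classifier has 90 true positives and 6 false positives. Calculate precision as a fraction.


Precision = TP / (TP + FP) = 90 / 96 = 15/16.

15/16


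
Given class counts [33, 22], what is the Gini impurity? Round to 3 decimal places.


Total = 55. Proportions: 33/55, 22/55. sum(p_i^2) = 0.5200. Gini = 1 - 0.5200 = 0.4800, which rounds to 0.480.

0.480


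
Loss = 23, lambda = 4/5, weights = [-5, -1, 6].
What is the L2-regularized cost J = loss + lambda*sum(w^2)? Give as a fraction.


L2 sq norm = sum(w^2) = 62. J = 23 + 4/5 * 62 = 363/5.

363/5


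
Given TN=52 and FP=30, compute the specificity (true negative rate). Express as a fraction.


Specificity = TN / (TN + FP) = 52 / 82 = 26/41.

26/41


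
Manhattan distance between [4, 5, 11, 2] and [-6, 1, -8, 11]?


d = sum of absolute differences: |4--6|=10 + |5-1|=4 + |11--8|=19 + |2-11|=9 = 42.

42


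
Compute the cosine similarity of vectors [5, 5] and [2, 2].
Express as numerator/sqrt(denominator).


dot = 20. |a|^2 = 50, |b|^2 = 8. cos = 20/sqrt(400).

20/sqrt(400)


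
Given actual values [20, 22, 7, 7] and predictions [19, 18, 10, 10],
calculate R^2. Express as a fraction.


Mean(y) = 14. SS_res = 35. SS_tot = 198. R^2 = 1 - 35/(198) = 163/198.

163/198


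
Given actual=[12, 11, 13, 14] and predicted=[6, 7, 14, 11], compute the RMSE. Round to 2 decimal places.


MSE = 15.5000. RMSE = sqrt(15.5000) = 3.94.

3.94


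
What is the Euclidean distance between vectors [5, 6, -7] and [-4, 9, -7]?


d = sqrt(sum of squared differences). (5--4)^2=81, (6-9)^2=9, (-7--7)^2=0. Sum = 90.

sqrt(90)


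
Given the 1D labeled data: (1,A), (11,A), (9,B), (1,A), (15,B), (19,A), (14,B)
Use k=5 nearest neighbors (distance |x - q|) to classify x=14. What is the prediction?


Distances: |1-14|=13, |11-14|=3, |9-14|=5, |1-14|=13, |15-14|=1, |19-14|=5, |14-14|=0. 5 nearest: (14,B), (15,B), (11,A), (19,A), (9,B). Counts: {'B': 3, 'A': 2}. Majority class: B.

B


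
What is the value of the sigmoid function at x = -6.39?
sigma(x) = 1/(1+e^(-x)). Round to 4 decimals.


sigma(-6.39) = 1/(1+e^(6.39)) = 1/(1+595.856580) = 1/596.856580 = 0.0017.

0.0017


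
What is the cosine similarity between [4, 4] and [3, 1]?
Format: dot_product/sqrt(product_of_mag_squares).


dot = 16. |a|^2 = 32, |b|^2 = 10. cos = 16/sqrt(320).

16/sqrt(320)


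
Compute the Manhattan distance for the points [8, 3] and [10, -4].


d = sum of absolute differences: |8-10|=2 + |3--4|=7 = 9.

9


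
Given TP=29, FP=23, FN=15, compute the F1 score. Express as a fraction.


Precision = 29/52 = 29/52. Recall = 29/44 = 29/44. F1 = 2*P*R/(P+R) = 29/48.

29/48


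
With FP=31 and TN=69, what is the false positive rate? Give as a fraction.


FPR = FP / (FP + TN) = 31 / 100 = 31/100.

31/100


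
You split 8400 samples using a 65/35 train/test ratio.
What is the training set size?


Test set = 8400 * 35% = 2940. Training set = 8400 - 2940 = 5460.

5460


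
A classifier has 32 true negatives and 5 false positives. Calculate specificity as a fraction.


Specificity = TN / (TN + FP) = 32 / 37 = 32/37.

32/37


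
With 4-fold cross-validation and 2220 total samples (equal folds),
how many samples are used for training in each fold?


Each validation fold has 2220/4 = 555 samples. Training set = 2220 - 555 = 1665.

1665


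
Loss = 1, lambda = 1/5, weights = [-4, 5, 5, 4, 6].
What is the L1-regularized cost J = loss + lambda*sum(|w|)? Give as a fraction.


L1 norm = sum(|w|) = 24. J = 1 + 1/5 * 24 = 29/5.

29/5


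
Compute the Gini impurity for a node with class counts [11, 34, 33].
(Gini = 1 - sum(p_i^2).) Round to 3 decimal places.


Total = 78. Proportions: 11/78, 34/78, 33/78. sum(p_i^2) = 0.3889. Gini = 1 - 0.3889 = 0.6111, which rounds to 0.611.

0.611


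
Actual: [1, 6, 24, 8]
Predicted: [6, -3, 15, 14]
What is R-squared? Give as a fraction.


Mean(y) = 39/4. SS_res = 223. SS_tot = 1187/4. R^2 = 1 - 223/(1187/4) = 295/1187.

295/1187


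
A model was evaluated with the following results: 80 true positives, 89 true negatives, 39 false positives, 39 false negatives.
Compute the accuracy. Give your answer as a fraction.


Accuracy = (TP + TN) / (TP + TN + FP + FN) = (80 + 89) / 247 = 13/19.

13/19


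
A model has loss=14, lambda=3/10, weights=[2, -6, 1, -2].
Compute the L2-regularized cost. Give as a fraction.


L2 sq norm = sum(w^2) = 45. J = 14 + 3/10 * 45 = 55/2.

55/2


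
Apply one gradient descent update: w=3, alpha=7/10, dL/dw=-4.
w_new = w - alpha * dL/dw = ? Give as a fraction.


w_new = 3 - 7/10 * -4 = 3 - -14/5 = 29/5.

29/5


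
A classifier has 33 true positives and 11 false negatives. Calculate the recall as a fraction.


Recall = TP / (TP + FN) = 33 / 44 = 3/4.

3/4


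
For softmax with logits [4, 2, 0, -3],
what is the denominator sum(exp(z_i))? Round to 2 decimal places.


Denom = e^4=54.5982 + e^2=7.3891 + e^0=1.0000 + e^-3=0.0498. Sum = 63.0371, which rounds to 63.04.

63.04


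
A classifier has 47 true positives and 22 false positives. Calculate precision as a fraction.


Precision = TP / (TP + FP) = 47 / 69 = 47/69.

47/69
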